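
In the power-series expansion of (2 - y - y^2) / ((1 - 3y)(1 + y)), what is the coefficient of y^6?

The denominator gives the recurrence a_n = 2a_(n−1) + 3a_(n−2) for n ≥ 3; the numerator fixes a_0 = 2, a_1 = 3, a_2 = 11.
Iterating: 2, 3, 11, 31, 95, 283, 851, so a_6 = 851.

851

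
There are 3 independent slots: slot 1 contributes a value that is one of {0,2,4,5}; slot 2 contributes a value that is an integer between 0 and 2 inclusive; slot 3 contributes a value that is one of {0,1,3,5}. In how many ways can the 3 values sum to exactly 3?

4

The generating function for the choices is (1 + y² + y⁴ + y⁵)·(1 + y + y²)·(1 + y + y³ + y⁵); the count is [y³].
(1 + y² + y⁴ + y⁵) has coefficients 1,0,1,0 for degrees 0…3.
(1 + y + y²) has coefficients 1,1,1,0 for degrees 0…3.
Finally multiplying by (1 + y + y³ + y⁵), the product of all factors after the first has coefficients 1,2,2,2 for degrees 0…3.
[y³] = 1·2 + 1·2 = 4.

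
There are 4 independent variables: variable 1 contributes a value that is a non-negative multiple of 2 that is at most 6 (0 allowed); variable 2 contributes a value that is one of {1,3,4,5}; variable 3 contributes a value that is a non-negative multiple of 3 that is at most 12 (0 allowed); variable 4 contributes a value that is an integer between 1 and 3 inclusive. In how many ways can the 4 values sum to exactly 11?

The generating function for the choices is (1 + t^2 + t^4 + t^6)·(t + t^3 + t^4 + t^5)·(1 + t^3 + t^6 + t^9 + t^12)·(t + t^2 + t^3); the count is [t^11].
(1 + t^2 + t^4 + t^6) has coefficients 1,0,1,0,1,0,1 for degrees 0…6.
(t + t^3 + t^4 + t^5) has coefficients 0,1,0,1,1,1,0,0,0,0,0,0 for degrees 0…11.
Multiplying by (1 + t^3 + t^6 + t^9 + t^12) gives running coefficients 0,1,0,1,2,1,1,2,1,1,2,1 for degrees 0…11.
Finally multiplying by (t + t^2 + t^3), the product of all factors after the first has coefficients 0,0,1,1,2,3,4,4,4,4,4,4 for degrees 0…11.
[t^11] = 1·4 + 1·4 + 1·4 + 1·3 = 15.

15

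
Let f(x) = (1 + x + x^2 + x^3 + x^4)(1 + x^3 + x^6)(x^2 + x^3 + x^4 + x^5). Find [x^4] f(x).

(1 + x + x^2 + x^3 + x^4) has coefficients 1,1,1,1,1 for degrees 0…4.
(1 + x^3 + x^6) has coefficients 1,0,0,1,0 for degrees 0…4.
Finally multiplying by (x^2 + x^3 + x^4 + x^5), the product of all factors after the first has coefficients 0,0,1,1,1 for degrees 0…4.
[x^4] = 1·1 + 1·1 + 1·1 + 1·0 + 1·0 = 3.

3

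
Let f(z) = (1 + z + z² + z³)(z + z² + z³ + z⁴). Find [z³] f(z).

3

(1 + z + z² + z³) has coefficients 1,1,1,1 for degrees 0…3.
(z + z² + z³ + z⁴) has coefficients 0,1,1,1 for degrees 0…3.
[z³] = 1·1 + 1·1 + 1·1 + 1·0 = 3.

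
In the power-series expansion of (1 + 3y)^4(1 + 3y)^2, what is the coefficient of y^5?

(1 + 3y)^4 has coefficients 1,12,54,108,81 for degrees 0…4.
(1 + 3y)^2 has coefficients 1,6,9,0,0,0 for degrees 0…5.
[y^5] = 1·0 + 12·0 + 54·0 + 108·9 + 81·6 = 1458.

1458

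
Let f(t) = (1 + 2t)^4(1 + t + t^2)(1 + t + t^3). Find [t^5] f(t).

153

(1 + 2t)^4 has coefficients 1,8,24,32,16 for degrees 0…4.
(1 + t + t^2) has coefficients 1,1,1,0,0,0 for degrees 0…5.
Finally multiplying by (1 + t + t^3), the product of all factors after the first has coefficients 1,2,2,2,1,1 for degrees 0…5.
[t^5] = 1·1 + 8·1 + 24·2 + 32·2 + 16·2 = 153.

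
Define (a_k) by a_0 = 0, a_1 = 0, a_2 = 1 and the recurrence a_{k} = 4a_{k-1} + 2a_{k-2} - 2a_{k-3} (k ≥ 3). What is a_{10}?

122152

The ordinary generating function has denominator 1 - 4t - 2t^2 + 2t^3.
Iterating the recurrence: a_0,…,a_{10} = 0, 0, 1, 4, 18, 78, 340, 1480, 6444, 28056, 122152.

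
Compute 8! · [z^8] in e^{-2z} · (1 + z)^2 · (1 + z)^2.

The EGF product rule gives c_8 = Σ_{k_1+k_2+k_3=8} C(8; k_1,k_2,k_3) · ∏ g_i(k_i), where e^{-2z} gives (-2)^k; (1+z)^2 gives the falling factorial (2)_k; (1+z)^2 gives the falling factorial (2)_k.
g_1(k) for k = 0…8: 1, -2, 4, -8, 16, -32, 64, -128, 256.
g_2(k) for k = 0…8: 1, 2, 2, 0, 0, 0, 0, 0, 0.
g_3(k) for k = 0…8: 1, 2, 2, 0, 0, 0, 0, 0, 0.
First combine the last two factors: h(k) = Σ_j C(k,j)·g_2(j)·g_3(k−j) for k = 0…8: 1, 4, 12, 24, 24, 0, 0, 0, 0.
c_8 = Σ_k C(8,k)·g_1(k)·h(8−k) = 70·16·24 + 56·(-32)·24 + 28·64·12 + 8·(-128)·4 + 1·256·1 = 26880 − 43008 + 21504 − 4096 + 256 = 1536.

1536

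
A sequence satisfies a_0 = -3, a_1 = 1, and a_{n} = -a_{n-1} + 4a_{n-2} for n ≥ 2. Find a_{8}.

The ordinary generating function has denominator 1 + q - 4q^2.
Iterating the recurrence: a_0,…,a_{8} = -3, 1, -13, 17, -69, 137, -413, 961, -2613.

-2613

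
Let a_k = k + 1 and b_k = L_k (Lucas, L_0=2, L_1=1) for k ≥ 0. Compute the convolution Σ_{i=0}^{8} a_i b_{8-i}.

The convolution is the t^8 coefficient of A(t)B(t).
Σ = 1·47 + 2·29 + 3·18 + 4·11 + 5·7 + 6·4 + 7·3 + 8·1 + 9·2 = 309.

309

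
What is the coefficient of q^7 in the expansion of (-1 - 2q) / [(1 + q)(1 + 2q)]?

Partial fractions give a closed form: a_n = (-1)·(-1)^n.
At n = 7: a_7 = 1.

1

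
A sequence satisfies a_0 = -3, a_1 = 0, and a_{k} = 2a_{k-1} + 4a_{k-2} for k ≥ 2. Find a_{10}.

-104448

The ordinary generating function has denominator 1 - 2x - 4x^2.
Iterating the recurrence: a_0,…,a_{10} = -3, 0, -12, -24, -96, -288, -960, -3072, -9984, -32256, -104448.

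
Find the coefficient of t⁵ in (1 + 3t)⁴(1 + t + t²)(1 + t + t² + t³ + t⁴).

(1 + 3t)⁴ has coefficients 1,12,54,108,81 for degrees 0…4.
(1 + t + t²) has coefficients 1,1,1,0,0,0 for degrees 0…5.
Finally multiplying by (1 + t + t² + t³ + t⁴), the product of all factors after the first has coefficients 1,2,3,3,3,2 for degrees 0…5.
[t⁵] = 1·2 + 12·3 + 54·3 + 108·3 + 81·2 = 686.

686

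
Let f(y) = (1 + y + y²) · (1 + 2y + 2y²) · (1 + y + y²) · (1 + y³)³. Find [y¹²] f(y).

18

(1 + y + y²) has coefficients 1,1,1 for degrees 0…2.
(1 + 2y + 2y²) has coefficients 1,2,2,0,0,0,0,0,0,0,0,0,0 for degrees 0…12.
Multiplying by (1 + y + y²) gives running coefficients 1,3,5,4,2,0,0,0,0,0,0,0,0 for degrees 0…12.
Finally multiplying by (1 + y³)³, the product of all factors after the first has coefficients 1,3,5,7,11,15,15,15,15,13,9,5,4 for degrees 0…12.
[y¹²] = 1·4 + 1·5 + 1·9 = 18.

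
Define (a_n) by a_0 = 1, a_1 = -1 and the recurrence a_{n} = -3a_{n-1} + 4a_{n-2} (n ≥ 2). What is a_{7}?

The ordinary generating function has denominator 1 + 3z - 4z^2.
Iterating the recurrence: a_0,…,a_{7} = 1, -1, 7, -25, 103, -409, 1639, -6553.

-6553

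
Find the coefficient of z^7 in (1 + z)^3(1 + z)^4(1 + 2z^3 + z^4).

106

(1 + z)^3 has coefficients 1,3,3,1 for degrees 0…3.
(1 + z)^4 has coefficients 1,4,6,4,1,0,0,0 for degrees 0…7.
Finally multiplying by (1 + 2z^3 + z^4), the product of all factors after the first has coefficients 1,4,6,6,10,16,14,6 for degrees 0…7.
[z^7] = 1·6 + 3·14 + 3·16 + 1·10 = 106.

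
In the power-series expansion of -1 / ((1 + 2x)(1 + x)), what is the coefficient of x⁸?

-511

Partial fractions give a closed form: a_n = (-2)·(-2)^n + (1)·(-1)^n.
At n = 8: a_8 = -511.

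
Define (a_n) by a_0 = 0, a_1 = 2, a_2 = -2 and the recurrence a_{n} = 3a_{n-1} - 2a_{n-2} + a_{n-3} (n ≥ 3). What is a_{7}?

The ordinary generating function has denominator 1 - 3t + 2t^2 - t^3.
Iterating the recurrence: a_0,…,a_{7} = 0, 2, -2, -10, -24, -54, -124, -288.

-288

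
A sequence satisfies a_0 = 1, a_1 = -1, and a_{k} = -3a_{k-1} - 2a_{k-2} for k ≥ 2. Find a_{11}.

-1

The ordinary generating function has denominator 1 + 3z + 2z^2.
Iterating the recurrence: a_0,…,a_{11} = 1, -1, 1, -1, 1, -1, 1, -1, 1, -1, 1, -1.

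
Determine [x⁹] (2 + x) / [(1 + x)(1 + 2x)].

-1535

Partial fractions give a closed form: a_n = (-1)·(-1)^n + (3)·(-2)^n.
At n = 9: a_9 = -1535.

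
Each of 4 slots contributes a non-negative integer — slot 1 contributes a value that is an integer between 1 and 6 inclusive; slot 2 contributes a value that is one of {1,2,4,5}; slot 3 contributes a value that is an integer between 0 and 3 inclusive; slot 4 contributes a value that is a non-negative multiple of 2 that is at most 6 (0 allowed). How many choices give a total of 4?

6

The generating function for the choices is (q + q^2 + q^3 + q^4 + q^5 + q^6)·(q + q^2 + q^4 + q^5)·(1 + q + q^2 + q^3)·(1 + q^2 + q^4 + q^6); the count is [q^4].
(q + q^2 + q^3 + q^4 + q^5 + q^6) has coefficients 0,1,1,1,1 for degrees 0…4.
(q + q^2 + q^4 + q^5) has coefficients 0,1,1,0,1 for degrees 0…4.
Multiplying by (1 + q + q^2 + q^3) gives running coefficients 0,1,2,2,3 for degrees 0…4.
Finally multiplying by (1 + q^2 + q^4 + q^6), the product of all factors after the first has coefficients 0,1,2,3,5 for degrees 0…4.
[q^4] = 1·3 + 1·2 + 1·1 + 1·0 = 6.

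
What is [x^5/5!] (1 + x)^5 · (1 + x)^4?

The EGF product rule gives c_5 = Σ_{k_1+k_2=5} C(5; k_1,k_2) · ∏ g_i(k_i), where (1+x)^5 gives the falling factorial (5)_k; (1+x)^4 gives the falling factorial (4)_k.
g_1(k) for k = 0…5: 1, 5, 20, 60, 120, 120.
g_2(k) for k = 0…5: 1, 4, 12, 24, 24, 0.
c_5 = Σ_k C(5,k)·g_1(k)·g_2(5−k) = 5·5·24 + 10·20·24 + 10·60·12 + 5·120·4 + 1·120·1 = 600 + 4800 + 7200 + 2400 + 120 = 15120.

15120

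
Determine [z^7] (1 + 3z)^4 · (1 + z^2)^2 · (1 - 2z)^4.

-116

(1 + 3z)^4 has coefficients 1,12,54,108,81 for degrees 0…4.
(1 + z^2)^2 has coefficients 1,0,2,0,1,0,0,0 for degrees 0…7.
Finally multiplying by (1 - 2z)^4, the product of all factors after the first has coefficients 1,-8,26,-48,65,-72,56,-32 for degrees 0…7.
[z^7] = 1·(-32) + 12·56 + 54·(-72) + 108·65 + 81·(-48) = -116.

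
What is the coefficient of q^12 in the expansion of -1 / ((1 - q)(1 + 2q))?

-2731

The denominator gives the recurrence a_n = −a_(n−1) + 2a_(n−2) for n ≥ 2; the numerator fixes a_0 = -1, a_1 = 1.
Iterating: -1, 1, -3, 5, -11, 21, -43, 85, -171, 341, -683, 1365, -2731, so a_12 = -2731.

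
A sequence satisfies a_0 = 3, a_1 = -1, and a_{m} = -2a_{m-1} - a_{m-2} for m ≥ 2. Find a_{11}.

The ordinary generating function has denominator 1 + 2x + x^2.
Iterating the recurrence: a_0,…,a_{11} = 3, -1, -1, 3, -5, 7, -9, 11, -13, 15, -17, 19.

19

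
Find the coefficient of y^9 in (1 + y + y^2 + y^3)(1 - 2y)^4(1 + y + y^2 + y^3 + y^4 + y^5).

(1 + y + y^2 + y^3) has coefficients 1,1,1,1 for degrees 0…3.
(1 - 2y)^4 has coefficients 1,-8,24,-32,16,0,0,0,0,0 for degrees 0…9.
Finally multiplying by (1 + y + y^2 + y^3 + y^4 + y^5), the product of all factors after the first has coefficients 1,-7,17,-15,1,1,0,8,-16,16 for degrees 0…9.
[y^9] = 1·16 + 1·(-16) + 1·8 + 1·0 = 8.

8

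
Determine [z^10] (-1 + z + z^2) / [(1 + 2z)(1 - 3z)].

-20195

The denominator gives the recurrence a_n = a_(n−1) + 6a_(n−2) for n ≥ 3; the numerator fixes a_0 = -1, a_1 = 0, a_2 = -5.
Iterating: -1, 0, -5, -5, -35, -65, -275, -665, -2315, -6305, -20195, so a_10 = -20195.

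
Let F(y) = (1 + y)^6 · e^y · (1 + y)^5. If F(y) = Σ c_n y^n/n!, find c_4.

The EGF product rule gives c_4 = Σ_{k_1+k_2+k_3=4} C(4; k_1,k_2,k_3) · ∏ g_i(k_i), where (1+y)^6 gives the falling factorial (6)_k; e^y gives (1)^k; (1+y)^5 gives the falling factorial (5)_k.
g_1(k) for k = 0…4: 1, 6, 30, 120, 360.
g_2(k) for k = 0…4: 1, 1, 1, 1, 1.
g_3(k) for k = 0…4: 1, 5, 20, 60, 120.
First combine the last two factors: h(k) = Σ_j C(k,j)·g_2(j)·g_3(k−j) for k = 0…4: 1, 6, 31, 136, 501.
c_4 = Σ_k C(4,k)·g_1(k)·h(4−k) = 1·1·501 + 4·6·136 + 6·30·31 + 4·120·6 + 1·360·1 = 501 + 3264 + 5580 + 2880 + 360 = 12585.

12585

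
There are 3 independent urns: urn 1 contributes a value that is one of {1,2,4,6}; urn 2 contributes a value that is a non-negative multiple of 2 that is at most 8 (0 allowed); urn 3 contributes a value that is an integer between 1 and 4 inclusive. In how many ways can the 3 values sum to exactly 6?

5

The generating function for the choices is (t + t^2 + t^4 + t^6)·(1 + t^2 + t^4 + t^6 + t^8)·(t + t^2 + t^3 + t^4); the count is [t^6].
(t + t^2 + t^4 + t^6) has coefficients 0,1,1,0,1,0,1 for degrees 0…6.
(1 + t^2 + t^4 + t^6 + t^8) has coefficients 1,0,1,0,1,0,1 for degrees 0…6.
Finally multiplying by (t + t^2 + t^3 + t^4), the product of all factors after the first has coefficients 0,1,1,2,2,2,2 for degrees 0…6.
[t^6] = 1·2 + 1·2 + 1·1 + 1·0 = 5.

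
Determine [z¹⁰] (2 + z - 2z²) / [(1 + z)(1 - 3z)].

The denominator gives the recurrence a_n = 2a_(n−1) + 3a_(n−2) for n ≥ 3; the numerator fixes a_0 = 2, a_1 = 5, a_2 = 14.
Iterating: 2, 5, 14, 43, 128, 385, 1154, 3463, 10388, 31165, 93494, so a_10 = 93494.

93494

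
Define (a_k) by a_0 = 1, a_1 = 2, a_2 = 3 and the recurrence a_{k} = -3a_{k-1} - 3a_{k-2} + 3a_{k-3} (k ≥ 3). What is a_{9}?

The ordinary generating function has denominator 1 + 3z + 3z^2 - 3z^3.
Iterating the recurrence: a_0,…,a_{9} = 1, 2, 3, -12, 33, -54, 27, 180, -783, 1890.

1890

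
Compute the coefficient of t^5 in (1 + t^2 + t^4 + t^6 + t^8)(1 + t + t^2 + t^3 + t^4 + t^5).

3

(1 + t^2 + t^4 + t^6 + t^8) has coefficients 1,0,1,0,1,0 for degrees 0…5.
(1 + t + t^2 + t^3 + t^4 + t^5) has coefficients 1,1,1,1,1,1 for degrees 0…5.
[t^5] = 1·1 + 1·1 + 1·1 = 3.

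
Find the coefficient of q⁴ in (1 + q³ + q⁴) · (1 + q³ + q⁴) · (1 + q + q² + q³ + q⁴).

5

(1 + q³ + q⁴) has coefficients 1,0,0,1,1 for degrees 0…4.
(1 + q³ + q⁴) has coefficients 1,0,0,1,1 for degrees 0…4.
Finally multiplying by (1 + q + q² + q³ + q⁴), the product of all factors after the first has coefficients 1,1,1,2,3 for degrees 0…4.
[q⁴] = 1·3 + 1·1 + 1·1 = 5.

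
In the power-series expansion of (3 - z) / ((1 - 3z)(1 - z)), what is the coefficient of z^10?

The denominator gives the recurrence a_n = 4a_(n−1) − 3a_(n−2) for n ≥ 3; the numerator fixes a_0 = 3, a_1 = 11, a_2 = 35.
Iterating: 3, 11, 35, 107, 323, 971, 2915, 8747, 26243, 78731, 236195, so a_10 = 236195.

236195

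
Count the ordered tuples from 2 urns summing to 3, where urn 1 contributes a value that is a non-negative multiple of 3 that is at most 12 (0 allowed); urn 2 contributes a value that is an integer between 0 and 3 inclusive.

The generating function for the choices is (1 + x³ + x⁶ + x⁹ + x¹²)·(1 + x + x² + x³); the count is [x³].
(1 + x³ + x⁶ + x⁹ + x¹²) has coefficients 1,0,0,1 for degrees 0…3.
(1 + x + x² + x³) has coefficients 1,1,1,1 for degrees 0…3.
[x³] = 1·1 + 1·1 = 2.

2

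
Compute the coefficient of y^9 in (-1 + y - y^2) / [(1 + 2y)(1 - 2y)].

256

The denominator gives the recurrence a_n = 4a_(n−2) for n ≥ 3; the numerator fixes a_0 = -1, a_1 = 1, a_2 = -5.
Iterating: -1, 1, -5, 4, -20, 16, -80, 64, -320, 256, so a_9 = 256.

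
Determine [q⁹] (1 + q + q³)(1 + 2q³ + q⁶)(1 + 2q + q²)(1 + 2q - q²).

(1 + q + q³) has coefficients 1,1,0,1 for degrees 0…3.
(1 + 2q³ + q⁶) has coefficients 1,0,0,2,0,0,1,0,0,0 for degrees 0…9.
Multiplying by (1 + 2q + q²) gives running coefficients 1,2,1,2,4,2,1,2,1,0 for degrees 0…9.
Finally multiplying by (1 + 2q - q²), the product of all factors after the first has coefficients 1,4,4,2,7,8,1,2,4,0 for degrees 0…9.
[q⁹] = 1·0 + 1·4 + 1·1 = 5.

5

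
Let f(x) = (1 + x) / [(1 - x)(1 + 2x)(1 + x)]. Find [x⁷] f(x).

Partial fractions give a closed form: a_n = (1/3)·1^n + (2/3)·(-2)^n.
At n = 7: a_7 = -85.

-85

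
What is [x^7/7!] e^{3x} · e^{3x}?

279936

The EGF product rule gives c_7 = Σ_{k_1+k_2=7} C(7; k_1,k_2) · ∏ g_i(k_i), where e^{3x} gives (3)^k; e^{3x} gives (3)^k.
g_1(k) for k = 0…7: 1, 3, 9, 27, 81, 243, 729, 2187.
g_2(k) for k = 0…7: 1, 3, 9, 27, 81, 243, 729, 2187.
c_7 = Σ_k C(7,k)·g_1(k)·g_2(7−k) = 1·1·2187 + 7·3·729 + 21·9·243 + 35·27·81 + 35·81·27 + 21·243·9 + 7·729·3 + 1·2187·1 = 2187 + 15309 + 45927 + 76545 + 76545 + 45927 + 15309 + 2187 = 279936.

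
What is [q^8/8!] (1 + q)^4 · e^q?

3393

The EGF product rule gives c_8 = Σ_{k_1+k_2=8} C(8; k_1,k_2) · ∏ g_i(k_i), where (1+q)^4 gives the falling factorial (4)_k; e^q gives (1)^k.
g_1(k) for k = 0…8: 1, 4, 12, 24, 24, 0, 0, 0, 0.
g_2(k) for k = 0…8: 1, 1, 1, 1, 1, 1, 1, 1, 1.
c_8 = Σ_k C(8,k)·g_1(k)·g_2(8−k) = 1·1·1 + 8·4·1 + 28·12·1 + 56·24·1 + 70·24·1 = 1 + 32 + 336 + 1344 + 1680 = 3393.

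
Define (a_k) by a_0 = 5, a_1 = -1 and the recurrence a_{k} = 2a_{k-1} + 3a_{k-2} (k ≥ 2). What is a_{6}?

The ordinary generating function has denominator 1 - 2q - 3q^2.
Iterating the recurrence: a_0,…,a_{6} = 5, -1, 13, 23, 85, 239, 733.

733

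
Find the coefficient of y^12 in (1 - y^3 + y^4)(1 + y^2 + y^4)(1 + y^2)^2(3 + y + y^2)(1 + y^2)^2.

44

(1 - y^3 + y^4) has coefficients 1,0,0,-1,1 for degrees 0…4.
(1 + y^2 + y^4) has coefficients 1,0,1,0,1,0,0,0,0,0,0,0,0 for degrees 0…12.
Multiplying by (1 + y^2)^2 gives running coefficients 1,0,3,0,4,0,3,0,1,0,0,0,0 for degrees 0…12.
Multiplying by (3 + y + y^2) gives running coefficients 3,1,10,3,15,4,13,3,6,1,1,0,0 for degrees 0…12.
Finally multiplying by (1 + y^2)^2, the product of all factors after the first has coefficients 3,1,16,5,38,11,53,14,47,11,26,5,8 for degrees 0…12.
[y^12] = 1·8 − 1·11 + 1·47 = 44.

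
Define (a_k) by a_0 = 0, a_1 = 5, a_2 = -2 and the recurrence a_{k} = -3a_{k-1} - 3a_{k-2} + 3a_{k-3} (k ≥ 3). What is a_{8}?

The ordinary generating function has denominator 1 + 3q + 3q^2 - 3q^3.
Iterating the recurrence: a_0,…,a_{8} = 0, 5, -2, -9, 48, -123, 198, -81, -720.

-720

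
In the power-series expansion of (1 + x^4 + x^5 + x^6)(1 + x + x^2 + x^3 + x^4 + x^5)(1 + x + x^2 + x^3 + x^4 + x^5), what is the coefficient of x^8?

15

(1 + x^4 + x^5 + x^6) has coefficients 1,0,0,0,1,1,1 for degrees 0…6.
(1 + x + x^2 + x^3 + x^4 + x^5) has coefficients 1,1,1,1,1,1,0,0,0 for degrees 0…8.
Finally multiplying by (1 + x + x^2 + x^3 + x^4 + x^5), the product of all factors after the first has coefficients 1,2,3,4,5,6,5,4,3 for degrees 0…8.
[x^8] = 1·3 + 1·5 + 1·4 + 1·3 = 15.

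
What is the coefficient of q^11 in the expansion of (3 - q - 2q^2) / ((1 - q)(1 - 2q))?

The denominator gives the recurrence a_n = 3a_(n−1) − 2a_(n−2) for n ≥ 3; the numerator fixes a_0 = 3, a_1 = 8, a_2 = 16.
Iterating: 3, 8, 16, 32, 64, 128, 256, 512, 1024, 2048, 4096, 8192, so a_11 = 8192.

8192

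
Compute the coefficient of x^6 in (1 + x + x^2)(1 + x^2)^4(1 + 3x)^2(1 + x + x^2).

317

(1 + x + x^2) has coefficients 1,1,1 for degrees 0…2.
(1 + x^2)^4 has coefficients 1,0,4,0,6,0,4 for degrees 0…6.
Multiplying by (1 + 3x)^2 gives running coefficients 1,6,13,24,42,36,58 for degrees 0…6.
Finally multiplying by (1 + x + x^2), the product of all factors after the first has coefficients 1,7,20,43,79,102,136 for degrees 0…6.
[x^6] = 1·136 + 1·102 + 1·79 = 317.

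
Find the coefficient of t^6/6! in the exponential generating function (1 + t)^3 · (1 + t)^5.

20160

The EGF product rule gives c_6 = Σ_{k_1+k_2=6} C(6; k_1,k_2) · ∏ g_i(k_i), where (1+t)^3 gives the falling factorial (3)_k; (1+t)^5 gives the falling factorial (5)_k.
g_1(k) for k = 0…6: 1, 3, 6, 6, 0, 0, 0.
g_2(k) for k = 0…6: 1, 5, 20, 60, 120, 120, 0.
c_6 = Σ_k C(6,k)·g_1(k)·g_2(6−k) = 6·3·120 + 15·6·120 + 20·6·60 = 2160 + 10800 + 7200 = 20160.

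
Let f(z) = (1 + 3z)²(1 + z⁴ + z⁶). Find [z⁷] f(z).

(1 + 3z)² has coefficients 1,6,9 for degrees 0…2.
(1 + z⁴ + z⁶) has coefficients 1,0,0,0,1,0,1,0 for degrees 0…7.
[z⁷] = 1·0 + 6·1 + 9·0 = 6.

6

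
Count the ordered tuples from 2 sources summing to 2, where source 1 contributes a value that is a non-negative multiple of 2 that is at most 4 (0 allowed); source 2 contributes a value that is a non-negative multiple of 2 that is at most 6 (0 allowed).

2

The generating function for the choices is (1 + z^2 + z^4)·(1 + z^2 + z^4 + z^6); the count is [z^2].
(1 + z^2 + z^4) has coefficients 1,0,1 for degrees 0…2.
(1 + z^2 + z^4 + z^6) has coefficients 1,0,1 for degrees 0…2.
[z^2] = 1·1 + 1·1 = 2.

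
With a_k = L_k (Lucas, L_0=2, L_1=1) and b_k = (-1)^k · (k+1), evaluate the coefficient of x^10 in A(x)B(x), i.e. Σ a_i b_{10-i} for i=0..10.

76

The convolution is the t^10 coefficient of A(t)B(t).
Σ = 2·11 + 1·(-10) + 3·9 + 4·(-8) + 7·7 + 11·(-6) + 18·5 + 29·(-4) + 47·3 + 76·(-2) + 123·1 = 76.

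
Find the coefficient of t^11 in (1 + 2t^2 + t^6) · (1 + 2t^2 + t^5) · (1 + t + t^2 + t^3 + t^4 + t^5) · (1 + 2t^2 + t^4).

38

(1 + 2t^2 + t^6) has coefficients 1,0,2,0,0,0,1 for degrees 0…6.
(1 + 2t^2 + t^5) has coefficients 1,0,2,0,0,1,0,0,0,0,0,0 for degrees 0…11.
Multiplying by (1 + t + t^2 + t^3 + t^4 + t^5) gives running coefficients 1,1,3,3,3,4,3,3,1,1,1,0 for degrees 0…11.
Finally multiplying by (1 + 2t^2 + t^4), the product of all factors after the first has coefficients 1,1,5,5,10,11,12,14,10,11,6,5 for degrees 0…11.
[t^11] = 1·5 + 2·11 + 1·11 = 38.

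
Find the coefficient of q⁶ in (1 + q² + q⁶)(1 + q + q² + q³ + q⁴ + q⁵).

(1 + q² + q⁶) has coefficients 1,0,1,0,0,0,1 for degrees 0…6.
(1 + q + q² + q³ + q⁴ + q⁵) has coefficients 1,1,1,1,1,1,0 for degrees 0…6.
[q⁶] = 1·0 + 1·1 + 1·1 = 2.

2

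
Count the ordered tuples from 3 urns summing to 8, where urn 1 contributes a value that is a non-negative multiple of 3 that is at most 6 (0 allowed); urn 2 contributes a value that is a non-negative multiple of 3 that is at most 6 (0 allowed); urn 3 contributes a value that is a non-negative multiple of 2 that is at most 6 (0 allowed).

The generating function for the choices is (1 + q^3 + q^6)·(1 + q^3 + q^6)·(1 + q^2 + q^4 + q^6); the count is [q^8].
(1 + q^3 + q^6) has coefficients 1,0,0,1,0,0,1 for degrees 0…6.
(1 + q^3 + q^6) has coefficients 1,0,0,1,0,0,1,0,0 for degrees 0…8.
Finally multiplying by (1 + q^2 + q^4 + q^6), the product of all factors after the first has coefficients 1,0,1,1,1,1,2,1,1 for degrees 0…8.
[q^8] = 1·1 + 1·1 + 1·1 = 3.

3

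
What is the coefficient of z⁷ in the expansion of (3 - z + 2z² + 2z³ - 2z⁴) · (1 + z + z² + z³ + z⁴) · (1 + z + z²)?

3

(3 - z + 2z² + 2z³ - 2z⁴) has coefficients 3,-1,2,2,-2 for degrees 0…4.
(1 + z + z² + z³ + z⁴) has coefficients 1,1,1,1,1,0,0,0 for degrees 0…7.
Finally multiplying by (1 + z + z²), the product of all factors after the first has coefficients 1,2,3,3,3,2,1,0 for degrees 0…7.
[z⁷] = 3·0 − 1·1 + 2·2 + 2·3 − 2·3 = 3.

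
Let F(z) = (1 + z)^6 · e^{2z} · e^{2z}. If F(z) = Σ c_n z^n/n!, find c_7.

The EGF product rule gives c_7 = Σ_{k_1+k_2+k_3=7} C(7; k_1,k_2,k_3) · ∏ g_i(k_i), where (1+z)^6 gives the falling factorial (6)_k; e^{2z} gives (2)^k; e^{2z} gives (2)^k.
g_1(k) for k = 0…7: 1, 6, 30, 120, 360, 720, 720, 0.
g_2(k) for k = 0…7: 1, 2, 4, 8, 16, 32, 64, 128.
g_3(k) for k = 0…7: 1, 2, 4, 8, 16, 32, 64, 128.
First combine the last two factors: h(k) = Σ_j C(k,j)·g_2(j)·g_3(k−j) for k = 0…7: 1, 4, 16, 64, 256, 1024, 4096, 16384.
c_7 = Σ_k C(7,k)·g_1(k)·h(7−k) = 1·1·16384 + 7·6·4096 + 21·30·1024 + 35·120·256 + 35·360·64 + 21·720·16 + 7·720·4 = 16384 + 172032 + 645120 + 1075200 + 806400 + 241920 + 20160 = 2977216.

2977216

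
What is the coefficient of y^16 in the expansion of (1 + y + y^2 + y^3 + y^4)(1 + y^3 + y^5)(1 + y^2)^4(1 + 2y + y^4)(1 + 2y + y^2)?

180

(1 + y + y^2 + y^3 + y^4) has coefficients 1,1,1,1,1 for degrees 0…4.
(1 + y^3 + y^5) has coefficients 1,0,0,1,0,1,0,0,0,0,0,0,0,0,0,0,0 for degrees 0…16.
Multiplying by (1 + y^2)^4 gives running coefficients 1,0,4,1,6,5,4,10,1,10,0,5,0,1,0,0,0 for degrees 0…16.
Multiplying by (1 + 2y + y^4) gives running coefficients 1,2,4,9,9,17,18,19,27,17,24,15,11,11,2,5,0 for degrees 0…16.
Finally multiplying by (1 + 2y + y^2), the product of all factors after the first has coefficients 1,4,9,19,31,44,61,72,83,90,85,80,65,48,35,20,12 for degrees 0…16.
[y^16] = 1·12 + 1·20 + 1·35 + 1·48 + 1·65 = 180.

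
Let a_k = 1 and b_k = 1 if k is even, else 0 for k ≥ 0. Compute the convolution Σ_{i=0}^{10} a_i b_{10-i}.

The convolution is the x^10 coefficient of A(x)B(x).
Σ = 1·1 + 1·0 + 1·1 + 1·0 + 1·1 + 1·0 + 1·1 + 1·0 + 1·1 + 1·0 + 1·1 = 6.

6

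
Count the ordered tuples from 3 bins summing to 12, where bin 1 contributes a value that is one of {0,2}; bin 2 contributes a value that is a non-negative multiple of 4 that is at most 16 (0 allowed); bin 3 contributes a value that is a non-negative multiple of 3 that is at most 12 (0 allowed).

3

The generating function for the choices is (1 + x^2)·(1 + x^4 + x^8 + x^12 + x^16)·(1 + x^3 + x^6 + x^9 + x^12); the count is [x^12].
(1 + x^2) has coefficients 1,0,1 for degrees 0…2.
(1 + x^4 + x^8 + x^12 + x^16) has coefficients 1,0,0,0,1,0,0,0,1,0,0,0,1 for degrees 0…12.
Finally multiplying by (1 + x^3 + x^6 + x^9 + x^12), the product of all factors after the first has coefficients 1,0,0,1,1,0,1,1,1,1,1,1,2 for degrees 0…12.
[x^12] = 1·2 + 1·1 = 3.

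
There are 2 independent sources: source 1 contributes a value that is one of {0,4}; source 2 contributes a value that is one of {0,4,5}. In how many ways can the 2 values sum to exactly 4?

The generating function for the choices is (1 + q⁴)·(1 + q⁴ + q⁵); the count is [q⁴].
(1 + q⁴) has coefficients 1,0,0,0,1 for degrees 0…4.
(1 + q⁴ + q⁵) has coefficients 1,0,0,0,1 for degrees 0…4.
[q⁴] = 1·1 + 1·1 = 2.

2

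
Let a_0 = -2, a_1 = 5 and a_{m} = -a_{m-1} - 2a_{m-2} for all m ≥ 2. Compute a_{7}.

15

The ordinary generating function has denominator 1 + q + 2q^2.
Iterating the recurrence: a_0,…,a_{7} = -2, 5, -1, -9, 11, 7, -29, 15.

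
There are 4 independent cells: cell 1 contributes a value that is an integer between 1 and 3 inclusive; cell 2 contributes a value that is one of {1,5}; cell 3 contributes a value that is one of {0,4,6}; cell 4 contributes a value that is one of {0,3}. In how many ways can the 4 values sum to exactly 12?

The generating function for the choices is (q + q^2 + q^3)·(q + q^5)·(1 + q^4 + q^6)·(1 + q^3); the count is [q^12].
(q + q^2 + q^3) has coefficients 0,1,1,1 for degrees 0…3.
(q + q^5) has coefficients 0,1,0,0,0,1,0,0,0,0,0,0,0 for degrees 0…12.
Multiplying by (1 + q^4 + q^6) gives running coefficients 0,1,0,0,0,2,0,1,0,1,0,1,0 for degrees 0…12.
Finally multiplying by (1 + q^3), the product of all factors after the first has coefficients 0,1,0,0,1,2,0,1,2,1,1,1,1 for degrees 0…12.
[q^12] = 1·1 + 1·1 + 1·1 = 3.

3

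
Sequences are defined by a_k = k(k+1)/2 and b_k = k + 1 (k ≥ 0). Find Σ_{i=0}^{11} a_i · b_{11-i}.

This is [x^11] in the product of the two ordinary generating functions.
Σ = 0·12 + 1·11 + 3·10 + 6·9 + 10·8 + 15·7 + 21·6 + 28·5 + 36·4 + 45·3 + 55·2 + 66·1 = 1001.

1001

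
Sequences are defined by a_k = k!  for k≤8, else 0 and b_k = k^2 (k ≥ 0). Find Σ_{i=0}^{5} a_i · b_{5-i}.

107

This is [x^5] in the product of the two ordinary generating functions.
Σ = 1·25 + 1·16 + 2·9 + 6·4 + 24·1 + 120·0 = 107.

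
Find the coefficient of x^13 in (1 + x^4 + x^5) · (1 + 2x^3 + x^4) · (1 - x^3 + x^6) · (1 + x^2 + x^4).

(1 + x^4 + x^5) has coefficients 1,0,0,0,1,1 for degrees 0…5.
(1 + 2x^3 + x^4) has coefficients 1,0,0,2,1,0,0,0,0,0,0,0,0,0 for degrees 0…13.
Multiplying by (1 - x^3 + x^6) gives running coefficients 1,0,0,1,1,0,-1,-1,0,2,1,0,0,0 for degrees 0…13.
Finally multiplying by (1 + x^2 + x^4), the product of all factors after the first has coefficients 1,0,1,1,2,1,0,0,0,1,0,1,1,2 for degrees 0…13.
[x^13] = 1·2 + 1·1 + 1·0 = 3.

3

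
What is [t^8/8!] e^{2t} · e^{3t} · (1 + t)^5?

The EGF product rule gives c_8 = Σ_{k_1+k_2+k_3=8} C(8; k_1,k_2,k_3) · ∏ g_i(k_i), where e^{2t} gives (2)^k; e^{3t} gives (3)^k; (1+t)^5 gives the falling factorial (5)_k.
g_1(k) for k = 0…8: 1, 2, 4, 8, 16, 32, 64, 128, 256.
g_2(k) for k = 0…8: 1, 3, 9, 27, 81, 243, 729, 2187, 6561.
g_3(k) for k = 0…8: 1, 5, 20, 60, 120, 120, 0, 0, 0.
First combine the last two factors: h(k) = Σ_j C(k,j)·g_2(j)·g_3(k−j) for k = 0…8: 1, 8, 59, 402, 2541, 14988, 83079, 435942, 2180601.
c_8 = Σ_k C(8,k)·g_1(k)·h(8−k) = 1·1·2180601 + 8·2·435942 + 28·4·83079 + 56·8·14988 + 70·16·2541 + 56·32·402 + 28·64·59 + 8·128·8 + 1·256·1 = 2180601 + 6975072 + 9304848 + 6714624 + 2845920 + 720384 + 105728 + 8192 + 256 = 28855625.

28855625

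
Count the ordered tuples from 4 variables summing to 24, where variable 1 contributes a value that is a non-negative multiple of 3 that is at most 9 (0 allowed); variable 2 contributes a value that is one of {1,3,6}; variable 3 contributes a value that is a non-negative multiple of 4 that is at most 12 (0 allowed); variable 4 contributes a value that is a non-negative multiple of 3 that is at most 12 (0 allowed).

13

The generating function for the choices is (1 + x^3 + x^6 + x^9)·(x + x^3 + x^6)·(1 + x^4 + x^8 + x^12)·(1 + x^3 + x^6 + x^9 + x^12); the count is [x^24].
(1 + x^3 + x^6 + x^9) has coefficients 1,0,0,1,0,0,1,0,0,1 for degrees 0…9.
(x + x^3 + x^6) has coefficients 0,1,0,1,0,0,1,0,0,0,0,0,0,0,0,0,0,0,0,0,0,0,0,0,0 for degrees 0…24.
Multiplying by (1 + x^4 + x^8 + x^12) gives running coefficients 0,1,0,1,0,1,1,1,0,1,1,1,0,1,1,1,0,0,1,0,0,0,0,0,0 for degrees 0…24.
Finally multiplying by (1 + x^3 + x^6 + x^9 + x^12), the product of all factors after the first has coefficients 0,1,0,1,1,1,2,2,1,3,3,2,3,4,3,4,3,3,4,3,2,3,2,2,2 for degrees 0…24.
[x^24] = 1·2 + 1·3 + 1·4 + 1·4 = 13.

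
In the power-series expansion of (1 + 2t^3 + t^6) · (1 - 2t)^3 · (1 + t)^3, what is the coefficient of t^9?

-5

(1 + 2t^3 + t^6) has coefficients 1,0,0,2,0,0,1 for degrees 0…6.
(1 - 2t)^3 has coefficients 1,-6,12,-8,0,0,0,0,0,0 for degrees 0…9.
Finally multiplying by (1 + t)^3, the product of all factors after the first has coefficients 1,-3,-3,11,6,-12,-8,0,0,0 for degrees 0…9.
[t^9] = 1·0 + 2·(-8) + 1·11 = -5.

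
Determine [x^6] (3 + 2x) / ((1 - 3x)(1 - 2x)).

7507

Partial fractions give a closed form: a_n = (11)·3^n + (-8)·2^n.
At n = 6: a_6 = 7507.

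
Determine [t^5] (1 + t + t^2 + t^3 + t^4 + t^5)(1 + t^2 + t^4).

(1 + t + t^2 + t^3 + t^4 + t^5) has coefficients 1,1,1,1,1,1 for degrees 0…5.
(1 + t^2 + t^4) has coefficients 1,0,1,0,1,0 for degrees 0…5.
[t^5] = 1·0 + 1·1 + 1·0 + 1·1 + 1·0 + 1·1 = 3.

3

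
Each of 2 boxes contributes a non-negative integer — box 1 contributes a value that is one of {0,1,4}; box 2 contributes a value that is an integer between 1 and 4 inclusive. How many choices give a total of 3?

2

The generating function for the choices is (1 + y + y^4)·(y + y^2 + y^3 + y^4); the count is [y^3].
(1 + y + y^4) has coefficients 1,1,0,0 for degrees 0…3.
(y + y^2 + y^3 + y^4) has coefficients 0,1,1,1 for degrees 0…3.
[y^3] = 1·1 + 1·1 = 2.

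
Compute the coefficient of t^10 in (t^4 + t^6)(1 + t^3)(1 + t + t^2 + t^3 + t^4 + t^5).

3

(t^4 + t^6) has coefficients 0,0,0,0,1,0,1 for degrees 0…6.
(1 + t^3) has coefficients 1,0,0,1,0,0,0,0,0,0,0 for degrees 0…10.
Finally multiplying by (1 + t + t^2 + t^3 + t^4 + t^5), the product of all factors after the first has coefficients 1,1,1,2,2,2,1,1,1,0,0 for degrees 0…10.
[t^10] = 1·1 + 1·2 = 3.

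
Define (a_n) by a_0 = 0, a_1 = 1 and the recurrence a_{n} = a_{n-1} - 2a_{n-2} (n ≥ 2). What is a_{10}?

-11

The ordinary generating function has denominator 1 - x + 2x^2.
Iterating the recurrence: a_0,…,a_{10} = 0, 1, 1, -1, -3, -1, 5, 7, -3, -17, -11.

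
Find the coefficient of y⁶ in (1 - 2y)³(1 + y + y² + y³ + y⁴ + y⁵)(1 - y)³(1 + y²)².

80

(1 - 2y)³ has coefficients 1,-6,12,-8 for degrees 0…3.
(1 + y + y² + y³ + y⁴ + y⁵) has coefficients 1,1,1,1,1,1,0 for degrees 0…6.
Multiplying by (1 - y)³ gives running coefficients 1,-2,1,0,0,0,-1 for degrees 0…6.
Finally multiplying by (1 + y²)², the product of all factors after the first has coefficients 1,-2,3,-4,3,-2,0 for degrees 0…6.
[y⁶] = 1·0 − 6·(-2) + 12·3 − 8·(-4) = 80.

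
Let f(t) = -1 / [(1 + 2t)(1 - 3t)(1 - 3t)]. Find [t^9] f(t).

The denominator gives the recurrence a_n = 4a_(n−1) + 3a_(n−2) − 18a_(n−3) for n ≥ 3; the numerator fixes a_0 = -1, a_1 = -4, a_2 = -19.
Iterating: -1, -4, -19, -70, -265, -928, -3247, -11002, -37045, -122740, so a_9 = -122740.

-122740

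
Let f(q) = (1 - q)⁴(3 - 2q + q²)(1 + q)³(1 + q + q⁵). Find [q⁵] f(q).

-9

(1 - q)⁴ has coefficients 1,-4,6,-4,1 for degrees 0…4.
(3 - 2q + q²) has coefficients 3,-2,1,0,0,0 for degrees 0…5.
Multiplying by (1 + q)³ gives running coefficients 3,7,4,0,1,1 for degrees 0…5.
Finally multiplying by (1 + q + q⁵), the product of all factors after the first has coefficients 3,10,11,4,1,5 for degrees 0…5.
[q⁵] = 1·5 − 4·1 + 6·4 − 4·11 + 1·10 = -9.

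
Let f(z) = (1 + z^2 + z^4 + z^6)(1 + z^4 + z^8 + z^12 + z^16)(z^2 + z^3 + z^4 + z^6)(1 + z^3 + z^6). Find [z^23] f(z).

9

(1 + z^2 + z^4 + z^6) has coefficients 1,0,1,0,1,0,1 for degrees 0…6.
(1 + z^4 + z^8 + z^12 + z^16) has coefficients 1,0,0,0,1,0,0,0,1,0,0,0,1,0,0,0,1,0,0,0,0,0,0,0 for degrees 0…23.
Multiplying by (z^2 + z^3 + z^4 + z^6) gives running coefficients 0,0,1,1,1,0,2,1,1,0,2,1,1,0,2,1,1,0,2,1,1,0,1,0 for degrees 0…23.
Finally multiplying by (1 + z^3 + z^6), the product of all factors after the first has coefficients 0,0,1,1,1,1,3,2,2,3,4,2,3,3,4,2,3,3,4,2,3,3,3,1 for degrees 0…23.
[z^23] = 1·1 + 1·3 + 1·2 + 1·3 = 9.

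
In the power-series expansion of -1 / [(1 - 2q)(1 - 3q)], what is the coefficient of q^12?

-1586131

Partial fractions give a closed form: a_n = (2)·2^n + (-3)·3^n.
At n = 12: a_12 = -1586131.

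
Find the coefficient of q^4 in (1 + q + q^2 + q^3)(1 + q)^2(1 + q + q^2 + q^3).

(1 + q + q^2 + q^3) has coefficients 1,1,1,1 for degrees 0…3.
(1 + q)^2 has coefficients 1,2,1,0,0 for degrees 0…4.
Finally multiplying by (1 + q + q^2 + q^3), the product of all factors after the first has coefficients 1,3,4,4,3 for degrees 0…4.
[q^4] = 1·3 + 1·4 + 1·4 + 1·3 = 14.

14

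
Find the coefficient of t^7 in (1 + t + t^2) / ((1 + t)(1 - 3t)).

2369

The denominator gives the recurrence a_n = 2a_(n−1) + 3a_(n−2) for n ≥ 3; the numerator fixes a_0 = 1, a_1 = 3, a_2 = 10.
Iterating: 1, 3, 10, 29, 88, 263, 790, 2369, so a_7 = 2369.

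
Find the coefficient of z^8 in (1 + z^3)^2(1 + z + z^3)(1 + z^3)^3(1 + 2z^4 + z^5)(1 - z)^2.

-12

(1 + z^3)^2 has coefficients 1,0,0,2,0,0,1 for degrees 0…6.
(1 + z + z^3) has coefficients 1,1,0,1,0,0,0,0,0 for degrees 0…8.
Multiplying by (1 + z^3)^3 gives running coefficients 1,1,0,4,3,0,6,3,0 for degrees 0…8.
Multiplying by (1 + 2z^4 + z^5) gives running coefficients 1,1,0,4,5,3,7,11,10 for degrees 0…8.
Finally multiplying by (1 - z)^2, the product of all factors after the first has coefficients 1,-1,-1,5,-3,-3,6,0,-5 for degrees 0…8.
[z^8] = 1·(-5) + 2·(-3) + 1·(-1) = -12.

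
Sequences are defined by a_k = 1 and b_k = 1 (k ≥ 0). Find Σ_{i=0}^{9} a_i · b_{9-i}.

10

This is [x^9] in the product of the two ordinary generating functions.
Σ = 1·1 + 1·1 + 1·1 + 1·1 + 1·1 + 1·1 + 1·1 + 1·1 + 1·1 + 1·1 = 10.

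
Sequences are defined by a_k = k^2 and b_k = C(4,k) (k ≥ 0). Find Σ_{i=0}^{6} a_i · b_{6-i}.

Write out a_i and b_{6-i} for i = 0,…,6 and sum the products.
Σ = 0·0 + 1·0 + 4·1 + 9·4 + 16·6 + 25·4 + 36·1 = 272.

272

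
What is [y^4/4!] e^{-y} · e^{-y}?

16

The EGF product rule gives c_4 = Σ_{k_1+k_2=4} C(4; k_1,k_2) · ∏ g_i(k_i), where e^{-y} gives (-1)^k; e^{-y} gives (-1)^k.
g_1(k) for k = 0…4: 1, -1, 1, -1, 1.
g_2(k) for k = 0…4: 1, -1, 1, -1, 1.
c_4 = Σ_k C(4,k)·g_1(k)·g_2(4−k) = 1·1·1 + 4·(-1)·(-1) + 6·1·1 + 4·(-1)·(-1) + 1·1·1 = 1 + 4 + 6 + 4 + 1 = 16.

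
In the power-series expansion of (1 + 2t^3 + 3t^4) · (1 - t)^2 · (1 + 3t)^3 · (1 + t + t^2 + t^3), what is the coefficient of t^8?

-73

(1 + 2t^3 + 3t^4) has coefficients 1,0,0,2,3 for degrees 0…4.
(1 - t)^2 has coefficients 1,-2,1,0,0,0,0,0,0 for degrees 0…8.
Multiplying by (1 + 3t)^3 gives running coefficients 1,7,10,-18,-27,27,0,0,0 for degrees 0…8.
Finally multiplying by (1 + t + t^2 + t^3), the product of all factors after the first has coefficients 1,8,18,0,-28,-8,-18,0,27 for degrees 0…8.
[t^8] = 1·27 + 2·(-8) + 3·(-28) = -73.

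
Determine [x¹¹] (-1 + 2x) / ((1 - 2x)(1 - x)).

-1

Partial fractions give a closed form: a_n = (-1)·1^n.
At n = 11: a_11 = -1.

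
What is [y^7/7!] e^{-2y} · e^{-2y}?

The EGF product rule gives c_7 = Σ_{k_1+k_2=7} C(7; k_1,k_2) · ∏ g_i(k_i), where e^{-2y} gives (-2)^k; e^{-2y} gives (-2)^k.
g_1(k) for k = 0…7: 1, -2, 4, -8, 16, -32, 64, -128.
g_2(k) for k = 0…7: 1, -2, 4, -8, 16, -32, 64, -128.
c_7 = Σ_k C(7,k)·g_1(k)·g_2(7−k) = 1·1·(-128) + 7·(-2)·64 + 21·4·(-32) + 35·(-8)·16 + 35·16·(-8) + 21·(-32)·4 + 7·64·(-2) + 1·(-128)·1 = −128 − 896 − 2688 − 4480 − 4480 − 2688 − 896 − 128 = -16384.

-16384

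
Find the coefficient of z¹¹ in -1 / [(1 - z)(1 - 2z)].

Partial fractions give a closed form: a_n = (1)·1^n + (-2)·2^n.
At n = 11: a_11 = -4095.

-4095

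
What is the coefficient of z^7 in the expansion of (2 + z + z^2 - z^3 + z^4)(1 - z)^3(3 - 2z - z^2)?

-4

(2 + z + z^2 - z^3 + z^4) has coefficients 2,1,1,-1,1 for degrees 0…4.
(1 - z)^3 has coefficients 1,-3,3,-1,0,0,0,0 for degrees 0…7.
Finally multiplying by (3 - 2z - z^2), the product of all factors after the first has coefficients 3,-11,14,-6,-1,1,0,0 for degrees 0…7.
[z^7] = 2·0 + 1·0 + 1·1 − 1·(-1) + 1·(-6) = -4.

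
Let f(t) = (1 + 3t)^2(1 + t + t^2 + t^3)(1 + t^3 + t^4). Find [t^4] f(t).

23

(1 + 3t)^2 has coefficients 1,6,9 for degrees 0…2.
(1 + t + t^2 + t^3) has coefficients 1,1,1,1,0 for degrees 0…4.
Finally multiplying by (1 + t^3 + t^4), the product of all factors after the first has coefficients 1,1,1,2,2 for degrees 0…4.
[t^4] = 1·2 + 6·2 + 9·1 = 23.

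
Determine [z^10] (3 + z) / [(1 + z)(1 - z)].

3

Partial fractions give a closed form: a_n = (1)·(-1)^n + (2)·1^n.
At n = 10: a_10 = 3.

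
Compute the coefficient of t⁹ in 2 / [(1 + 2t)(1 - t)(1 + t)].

-1364

The denominator gives the recurrence a_n = −2a_(n−1) + a_(n−2) + 2a_(n−3) for n ≥ 3; the numerator fixes a_0 = 2, a_1 = -4, a_2 = 10.
Iterating: 2, -4, 10, -20, 42, -84, 170, -340, 682, -1364, so a_9 = -1364.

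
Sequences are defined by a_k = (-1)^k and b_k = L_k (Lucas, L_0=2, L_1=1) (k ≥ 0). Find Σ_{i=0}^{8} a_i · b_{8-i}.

Write out a_i and b_{8-i} for i = 0,…,8 and sum the products.
Σ = 1·47 − 1·29 + 1·18 − 1·11 + 1·7 − 1·4 + 1·3 − 1·1 + 1·2 = 32.

32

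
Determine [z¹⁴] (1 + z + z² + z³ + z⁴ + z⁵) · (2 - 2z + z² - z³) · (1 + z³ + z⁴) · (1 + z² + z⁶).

-2

(1 + z + z² + z³ + z⁴ + z⁵) has coefficients 1,1,1,1,1,1 for degrees 0…5.
(2 - 2z + z² - z³) has coefficients 2,-2,1,-1,0,0,0,0,0,0,0,0,0,0,0 for degrees 0…14.
Multiplying by (1 + z³ + z⁴) gives running coefficients 2,-2,1,1,0,-1,0,-1,0,0,0,0,0,0,0 for degrees 0…14.
Finally multiplying by (1 + z² + z⁶), the product of all factors after the first has coefficients 2,-2,3,-1,1,0,2,-4,1,0,0,-1,0,-1,0 for degrees 0…14.
[z¹⁴] = 1·0 + 1·(-1) + 1·0 + 1·(-1) + 1·0 + 1·0 = -2.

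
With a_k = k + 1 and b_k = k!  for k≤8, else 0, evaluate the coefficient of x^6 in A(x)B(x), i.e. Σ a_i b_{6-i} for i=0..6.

Write out a_i and b_{6-i} for i = 0,…,6 and sum the products.
Σ = 1·720 + 2·120 + 3·24 + 4·6 + 5·2 + 6·1 + 7·1 = 1079.

1079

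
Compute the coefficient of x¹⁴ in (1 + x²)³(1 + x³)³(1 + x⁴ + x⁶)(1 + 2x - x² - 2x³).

(1 + x²)³ has coefficients 1,0,3,0,3,0,1 for degrees 0…6.
(1 + x³)³ has coefficients 1,0,0,3,0,0,3,0,0,1,0,0,0,0,0 for degrees 0…14.
Multiplying by (1 + x⁴ + x⁶) gives running coefficients 1,0,0,3,1,0,4,3,0,4,3,0,3,1,0 for degrees 0…14.
Finally multiplying by (1 + 2x - x² - 2x³), the product of all factors after the first has coefficients 1,2,-1,1,7,-1,-3,9,2,-7,5,2,-8,1,-1 for degrees 0…14.
[x¹⁴] = 1·(-1) + 3·(-8) + 3·5 + 1·2 = -8.

-8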